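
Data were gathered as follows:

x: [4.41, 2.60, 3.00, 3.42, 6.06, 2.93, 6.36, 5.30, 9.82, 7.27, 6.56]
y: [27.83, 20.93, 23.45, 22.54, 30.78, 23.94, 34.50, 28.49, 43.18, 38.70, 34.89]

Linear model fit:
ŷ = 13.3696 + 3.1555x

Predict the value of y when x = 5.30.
ŷ = 30.0938

Plug x = 5.30 into the fitted line:

ŷ = 13.3696 + 3.1555 × 5.30
ŷ = 13.3696 + 16.7242
ŷ = 30.0938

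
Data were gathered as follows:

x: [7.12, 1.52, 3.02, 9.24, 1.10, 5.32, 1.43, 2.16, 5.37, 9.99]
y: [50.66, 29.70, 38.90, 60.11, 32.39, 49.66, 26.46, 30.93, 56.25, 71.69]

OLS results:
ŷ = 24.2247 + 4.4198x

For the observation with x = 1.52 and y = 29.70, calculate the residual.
Residual = -1.2428

The residual is the difference between the actual value and the predicted value:

Residual = y - ŷ

Step 1: Calculate predicted value
ŷ = 24.2247 + 4.4198 × 1.52
ŷ = 30.9428

Step 2: Calculate residual
Residual = 29.70 - 30.9428
Residual = -1.2428

Sign check: y < ŷ, so the point is below the line and the fit overestimates here.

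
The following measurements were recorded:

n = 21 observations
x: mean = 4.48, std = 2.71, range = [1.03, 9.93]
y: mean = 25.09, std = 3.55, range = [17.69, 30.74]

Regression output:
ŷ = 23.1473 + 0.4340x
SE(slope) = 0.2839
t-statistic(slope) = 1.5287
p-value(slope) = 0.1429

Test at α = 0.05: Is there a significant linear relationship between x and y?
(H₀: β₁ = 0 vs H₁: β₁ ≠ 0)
p-value = 0.1429 ≥ α = 0.05, so we fail to reject H₀. The relationship is not significant.

Hypothesis test for the slope coefficient:

H₀: β₁ = 0 (no linear relationship)
H₁: β₁ ≠ 0 (linear relationship exists)

Test statistic: t = β̂₁ / SE(β̂₁) = 0.4340 / 0.2839 = 1.5287

With df = 19, the two-sided p-value for |t| = 1.5287 is 0.1429.

Decision rule: reject H₀ if p-value < α.
p-value = 0.1429 ≥ α = 0.05 → fail to reject H₀.

At α = 0.05 the data do not provide convincing evidence of a nonzero slope.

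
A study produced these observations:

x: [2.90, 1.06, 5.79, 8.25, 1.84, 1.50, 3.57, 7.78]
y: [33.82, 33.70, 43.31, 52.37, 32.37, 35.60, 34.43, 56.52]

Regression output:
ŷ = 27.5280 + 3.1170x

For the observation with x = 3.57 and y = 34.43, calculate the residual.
Residual = -4.2257

The residual is the difference between the actual value and the predicted value:

Residual = y - ŷ

Step 1: Calculate predicted value
ŷ = 27.5280 + 3.1170 × 3.57
ŷ = 38.6557

Step 2: Calculate residual
Residual = 34.43 - 38.6557
Residual = -4.2257

Sign check: y < ŷ, so the point is below the line and the fit overestimates here.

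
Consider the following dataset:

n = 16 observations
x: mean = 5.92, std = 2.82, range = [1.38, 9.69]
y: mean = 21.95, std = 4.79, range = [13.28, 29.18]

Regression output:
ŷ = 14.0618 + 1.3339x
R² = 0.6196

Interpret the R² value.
R² = 0.6196 means 61.96% of the variation in y is explained by the linear relationship with x. This indicates a moderate fit.

R² = 1 − SS_res/SS_tot compares the residual scatter to the total scatter of y about its mean.

Here R² = 0.6196:
- Explained: 61.96% of the variation in y
- Unexplained (residual): 100% − 61.96% = 38.04%
- Rule of thumb (below 0.3 weak; 0.3 to below 0.7 moderate; 0.7 and above strong) → moderate

Note: R² never decreases when predictors are added, so it should not be used alone to compare models of different size.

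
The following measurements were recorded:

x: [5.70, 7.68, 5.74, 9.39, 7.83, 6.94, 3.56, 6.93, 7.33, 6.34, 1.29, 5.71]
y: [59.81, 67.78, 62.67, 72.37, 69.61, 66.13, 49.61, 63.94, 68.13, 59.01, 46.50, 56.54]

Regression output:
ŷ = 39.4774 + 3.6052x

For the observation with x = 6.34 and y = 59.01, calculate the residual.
Residual = -3.3244

The residual is the difference between the actual value and the predicted value:

Residual = y - ŷ

Step 1: Calculate predicted value
ŷ = 39.4774 + 3.6052 × 6.34
ŷ = 62.3344

Step 2: Calculate residual
Residual = 59.01 - 62.3344
Residual = -3.3244

Sign check: y < ŷ, so the point is below the line and the fit overestimates here.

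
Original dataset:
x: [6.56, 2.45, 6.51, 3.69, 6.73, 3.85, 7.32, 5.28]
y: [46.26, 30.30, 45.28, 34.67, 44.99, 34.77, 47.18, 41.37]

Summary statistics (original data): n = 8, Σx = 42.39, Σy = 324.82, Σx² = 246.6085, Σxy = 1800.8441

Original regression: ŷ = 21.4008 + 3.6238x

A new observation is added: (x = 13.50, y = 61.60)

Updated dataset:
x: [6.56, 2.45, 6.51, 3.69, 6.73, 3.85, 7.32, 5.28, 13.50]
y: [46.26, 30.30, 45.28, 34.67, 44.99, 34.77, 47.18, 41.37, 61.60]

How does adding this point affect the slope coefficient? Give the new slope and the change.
New slope β₁ = 2.8463 versus 3.6238 before: a change of -0.7775 (-21.5%).

x = 13.50 lies well outside the original x-range [2.45, 7.32] (x̄ ≈ 5.30), so this observation has high leverage and can move the slope substantially.

Step 1: Update the sums with the new point (n goes from 8 to 9)
Σx  = 42.39 + 13.50 = 55.89
Σy  = 324.82 + 61.60 = 386.42
Σx² = 246.6085 + 13.50² = 246.6085 + 182.2500 = 428.8585
Σxy = 1800.8441 + 13.50×61.60 = 1800.8441 + 831.6000 = 2632.4441

Step 2: Recompute the slope with b₁ = (nΣxy − ΣxΣy) / (nΣx² − (Σx)²)
Numerator   = 9×2632.4441 − 55.89×386.42 = 23691.9969 − 21597.0138 = 2094.9831
Denominator = 9×428.8585 − 55.89² = 3859.7265 − 3123.6921 = 736.0344
b₁(new) = 2094.9831 / 736.0344 = 2.8463

(Same formula on the original sums: (8×1800.8441 − 42.39×324.82) / (8×246.6085 − 42.39²) = 637.6330 / 175.9559 = 3.6238, matching the given fit.)

Step 3: Change in slope
Δβ₁ = 2.8463 − 3.6238 = -0.7775
Relative change = -0.7775 / 3.6238 × 100% = -21.5%
→ the slope decreases when the point is added.

A high-leverage point only changes the slope if it is off the original line; here y = 61.60 is below the original trend, so the slope decreases.
In practice: investigate whether it comes from the same population as the rest of the sample.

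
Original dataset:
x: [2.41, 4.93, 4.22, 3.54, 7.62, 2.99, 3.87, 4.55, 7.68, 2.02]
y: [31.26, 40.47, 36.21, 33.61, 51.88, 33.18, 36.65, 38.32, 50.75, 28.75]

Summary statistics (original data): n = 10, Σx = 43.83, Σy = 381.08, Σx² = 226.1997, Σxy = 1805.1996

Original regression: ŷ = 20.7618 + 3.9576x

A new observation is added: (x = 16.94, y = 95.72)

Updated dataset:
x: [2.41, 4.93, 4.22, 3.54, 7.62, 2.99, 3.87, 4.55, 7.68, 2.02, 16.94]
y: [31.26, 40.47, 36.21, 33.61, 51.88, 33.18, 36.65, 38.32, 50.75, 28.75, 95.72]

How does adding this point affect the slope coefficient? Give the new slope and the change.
The slope changes from 3.9576 to 4.4669 (change of +0.5093, or +12.9%).

The new point has HIGH LEVERAGE: x = 16.94 is far from the original mean x̄ = 43.83/10 ≈ 4.38 (original range [2.02, 7.68]).

Step 1: Update the sums with the new point (n goes from 10 to 11)
Σx  = 43.83 + 16.94 = 60.77
Σy  = 381.08 + 95.72 = 476.80
Σx² = 226.1997 + 16.94² = 226.1997 + 286.9636 = 513.1633
Σxy = 1805.1996 + 16.94×95.72 = 1805.1996 + 1621.4968 = 3426.6964

Step 2: Recompute the slope with b₁ = (nΣxy − ΣxΣy) / (nΣx² − (Σx)²)
Numerator   = 11×3426.6964 − 60.77×476.80 = 37693.6604 − 28975.1360 = 8718.5244
Denominator = 11×513.1633 − 60.77² = 5644.7963 − 3692.9929 = 1951.8034
b₁(new) = 8718.5244 / 1951.8034 = 4.4669

(Same formula on the original sums: (10×1805.1996 − 43.83×381.08) / (10×226.1997 − 43.83²) = 1349.2596 / 340.9281 = 3.9576, matching the given fit.)

Step 3: Change in slope
Δβ₁ = 4.4669 − 3.9576 = +0.5093
Relative change = +0.5093 / 3.9576 × 100% = +12.9%
→ the slope increases when the point is added.

Because the point sits above the extension of the original line at a high-leverage x, it tilts the fit up.
In practice: check such a point for data-entry or measurement error.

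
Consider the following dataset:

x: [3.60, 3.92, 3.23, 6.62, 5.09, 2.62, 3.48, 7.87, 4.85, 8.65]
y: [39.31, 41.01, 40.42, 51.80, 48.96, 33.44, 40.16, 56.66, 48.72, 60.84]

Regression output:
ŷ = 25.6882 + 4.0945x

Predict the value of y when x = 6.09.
ŷ = 50.6237

To predict y for x = 6.09, substitute into the regression equation:

ŷ = 25.6882 + 4.0945 × 6.09
ŷ = 25.6882 + 24.9355
ŷ = 50.6237

This is a point prediction; actual observations scatter around it by roughly the residual standard deviation.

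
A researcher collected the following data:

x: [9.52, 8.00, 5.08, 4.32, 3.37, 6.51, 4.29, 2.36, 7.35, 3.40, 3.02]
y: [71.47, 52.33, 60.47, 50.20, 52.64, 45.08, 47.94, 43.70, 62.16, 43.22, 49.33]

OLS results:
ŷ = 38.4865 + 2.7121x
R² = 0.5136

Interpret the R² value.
R² = 0.5136 means 51.36% of the variation in y is explained by the linear relationship with x. This indicates a moderate fit.

The coefficient of determination R² is the fraction of the total variation in y that the fitted line accounts for.

Here R² = 0.5136:
- Explained: 51.36% of the variation in y
- Unexplained (residual): 100% − 51.36% = 48.64%
- Rule of thumb (below 0.3 weak; 0.3 to below 0.7 moderate; 0.7 and above strong) → moderate

Note: R² never decreases when predictors are added, so it should not be used alone to compare models of different size.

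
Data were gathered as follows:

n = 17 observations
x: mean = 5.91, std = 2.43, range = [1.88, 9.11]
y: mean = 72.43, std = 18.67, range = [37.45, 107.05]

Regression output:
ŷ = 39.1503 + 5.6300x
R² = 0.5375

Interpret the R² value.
R² = 0.5375 means 53.75% of the variation in y is explained by the linear relationship with x. This indicates a moderate fit.

The coefficient of determination R² is the fraction of the total variation in y that the fitted line accounts for.

Here R² = 0.5375:
- Explained: 53.75% of the variation in y
- Unexplained (residual): 100% − 53.75% = 46.25%
- Rule of thumb (below 0.3 weak; 0.3 to below 0.7 moderate; 0.7 and above strong) → moderate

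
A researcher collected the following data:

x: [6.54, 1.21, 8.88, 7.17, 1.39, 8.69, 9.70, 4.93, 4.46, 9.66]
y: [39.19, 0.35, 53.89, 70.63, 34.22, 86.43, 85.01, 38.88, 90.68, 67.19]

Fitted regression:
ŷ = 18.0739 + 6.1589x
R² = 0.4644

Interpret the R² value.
R² = 0.4644 means 46.44% of the variation in y is explained by the linear relationship with x. This indicates a moderate fit.

The coefficient of determination R² is the fraction of the total variation in y that the fitted line accounts for.

Here R² = 0.4644:
- Explained: 46.44% of the variation in y
- Unexplained (residual): 100% − 46.44% = 53.56%
- Rule of thumb (below 0.3 weak; 0.3 to below 0.7 moderate; 0.7 and above strong) → moderate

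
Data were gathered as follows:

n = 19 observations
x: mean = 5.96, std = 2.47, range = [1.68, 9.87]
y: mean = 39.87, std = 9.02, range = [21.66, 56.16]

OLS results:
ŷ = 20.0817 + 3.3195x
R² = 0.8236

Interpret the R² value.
The model explains 82.36% of the variance in y (R² = 0.8236), leaving 17.64% unexplained; the fit is strong.

The coefficient of determination R² is the fraction of the total variation in y that the fitted line accounts for.

Here R² = 0.8236:
- Explained: 82.36% of the variation in y
- Unexplained (residual): 100% − 82.36% = 17.64%
- Rule of thumb (below 0.3 weak; 0.3 to below 0.7 moderate; 0.7 and above strong) → strong

Calculation: R² = 1 − (SS_res / SS_tot), where SS_res is the sum of squared residuals and SS_tot the total sum of squares.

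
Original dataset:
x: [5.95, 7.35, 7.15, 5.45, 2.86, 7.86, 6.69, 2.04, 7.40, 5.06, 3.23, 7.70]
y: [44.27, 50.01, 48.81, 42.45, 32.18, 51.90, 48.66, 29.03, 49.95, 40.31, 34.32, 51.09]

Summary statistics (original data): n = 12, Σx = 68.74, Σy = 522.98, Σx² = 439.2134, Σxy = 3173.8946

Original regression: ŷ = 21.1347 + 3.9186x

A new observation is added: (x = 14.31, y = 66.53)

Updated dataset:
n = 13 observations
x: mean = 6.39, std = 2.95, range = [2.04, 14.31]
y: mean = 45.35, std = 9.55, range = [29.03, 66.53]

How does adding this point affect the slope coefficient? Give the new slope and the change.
Adding the point moves β₁ from 3.9186 to 3.1727, i.e. it decreases by 0.7459 (-19.0%).

x = 14.31 lies well outside the original x-range [2.04, 7.86] (x̄ ≈ 5.73), so this observation has high leverage and can move the slope substantially.

Step 1: Update the sums with the new point (n goes from 12 to 13)
Σx  = 68.74 + 14.31 = 83.05
Σy  = 522.98 + 66.53 = 589.51
Σx² = 439.2134 + 14.31² = 439.2134 + 204.7761 = 643.9895
Σxy = 3173.8946 + 14.31×66.53 = 3173.8946 + 952.0443 = 4125.9389

Step 2: Recompute the slope with b₁ = (nΣxy − ΣxΣy) / (nΣx² − (Σx)²)
Numerator   = 13×4125.9389 − 83.05×589.51 = 53637.2057 − 48958.8055 = 4678.4002
Denominator = 13×643.9895 − 83.05² = 8371.8635 − 6897.3025 = 1474.5610
b₁(new) = 4678.4002 / 1474.5610 = 3.1727

(Same formula on the original sums: (12×3173.8946 − 68.74×522.98) / (12×439.2134 − 68.74²) = 2137.0900 / 545.3732 = 3.9186, matching the given fit.)

Step 3: Change in slope
Δβ₁ = 3.1727 − 3.9186 = -0.7459
Relative change = -0.7459 / 3.9186 × 100% = -19.0%
→ the slope decreases when the point is added.

A high-leverage point only changes the slope if it is off the original line; here y = 66.53 is below the original trend, so the slope decreases.
In practice: check such a point for data-entry or measurement error.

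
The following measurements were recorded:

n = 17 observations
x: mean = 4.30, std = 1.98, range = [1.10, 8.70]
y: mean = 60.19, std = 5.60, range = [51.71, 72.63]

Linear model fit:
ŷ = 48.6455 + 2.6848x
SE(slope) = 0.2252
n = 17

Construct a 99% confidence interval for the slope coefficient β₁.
The 99% CI for β₁ is (2.0212, 3.3484)

Confidence interval for the slope:

The 99% CI for β₁ is: β̂₁ ± t*(α/2, n-2) × SE(β̂₁)

Step 1: Find critical t-value
- Confidence level = 0.99
- Degrees of freedom = n - 2 = 17 - 2 = 15
- t*(α/2, 15) = 2.9467

Step 2: Calculate margin of error
Margin = 2.9467 × 0.2252 = 0.6636

Step 3: Construct interval
CI = 2.6848 ± 0.6636
CI = (2.0212, 3.3484)

Interpretation: each one-unit increase in x is associated with a change in mean y of between 2.0212 and 3.3484, with 99% confidence.
Both endpoints are positive, so the data support a genuinely positive slope at this confidence level.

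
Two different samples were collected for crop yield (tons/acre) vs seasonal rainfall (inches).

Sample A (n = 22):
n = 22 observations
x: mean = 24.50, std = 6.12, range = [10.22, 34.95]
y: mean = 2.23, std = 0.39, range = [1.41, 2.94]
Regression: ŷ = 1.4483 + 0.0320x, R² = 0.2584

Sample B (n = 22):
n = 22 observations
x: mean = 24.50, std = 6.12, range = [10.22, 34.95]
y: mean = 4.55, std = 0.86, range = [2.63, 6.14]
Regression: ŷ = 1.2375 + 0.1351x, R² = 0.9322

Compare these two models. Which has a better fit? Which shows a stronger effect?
Model B has the better fit (R² = 0.9322 vs 0.2584). Model B shows the stronger effect (|β₁| = 0.1351 vs 0.0320).

Model Comparison:

Fit — compare R²:
- Model A: R² = 0.2584 → 25.84% of variance in crop yield explained
- Model B: R² = 0.9322 → 93.22% of variance in crop yield explained
- 0.9322 > 0.2584 → Model B has the better fit

Which has the larger per-inch effect? (|β₁|)
- Model A: β₁ = 0.0320 → predicted crop yield rises 0.0320 tons/acre per additional inch of rainfall
- Model B: β₁ = 0.1351 → predicted crop yield rises 0.1351 tons/acre per additional inch of rainfall
- |0.0320| < |0.1351| → Model B shows the stronger marginal effect

Notes:
- A steeper slope doesn't make a better model if the scatter around the line is large.
- A better fit (higher R²) doesn't necessarily mean a more important relationship.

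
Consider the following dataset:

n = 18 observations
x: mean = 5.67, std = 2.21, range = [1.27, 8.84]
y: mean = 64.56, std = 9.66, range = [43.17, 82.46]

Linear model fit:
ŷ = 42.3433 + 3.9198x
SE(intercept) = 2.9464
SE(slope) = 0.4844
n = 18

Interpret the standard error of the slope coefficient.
SE(slope) = 0.4844 measures the uncertainty in the estimated slope. The coefficient is estimated precisely (SE/|β̂₁| = 12.4%).

SE(β̂₁) = s / √Sxx, where s is the residual standard deviation and Sxx = Σ(x − x̄)². It is the yardstick for how far β̂₁ = 3.9198 could plausibly be from the true slope.

Relative precision:
- SE / |β̂₁| = 0.4844 / 3.9198 = 12.4%
- Rule of thumb (under 20%: precise; 20% to under 50%: moderately precise; 50% or more: imprecise) → precise

Rough 95% range (±2 SE): 3.9198 ± 0.9688 → (2.9510, 4.8886).

What drives SE(β̂₁): wider spread of x values → smaller SE; larger n (here n = 18) → smaller SE.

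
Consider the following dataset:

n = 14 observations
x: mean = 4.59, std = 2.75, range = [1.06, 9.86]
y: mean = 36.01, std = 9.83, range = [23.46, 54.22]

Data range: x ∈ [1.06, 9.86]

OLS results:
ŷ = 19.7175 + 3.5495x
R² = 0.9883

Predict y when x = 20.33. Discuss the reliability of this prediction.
ŷ = 91.8788 (extrapolation — x = 20.33 lies outside [1.06, 9.86], so reliability is low).

Prediction calculation:
ŷ = 19.7175 + 3.5495 × 20.33
ŷ = 91.8788

Reliability:
- Data range: x ∈ [1.06, 9.86]
- Prediction point: x = 20.33 is 10.47 units above the observed range → this is EXTRAPOLATION, not interpolation

Why that matters here:
- The standard error of prediction grows with (x − x̄)², and x = 20.33 is far from x̄ = 4.59
- R² describes fit only over the sampled x values; it says nothing about behaviour beyond them

The R² = 0.9883 only validates the fit within [1.06, 9.86]; treat ŷ = 91.8788 with caution.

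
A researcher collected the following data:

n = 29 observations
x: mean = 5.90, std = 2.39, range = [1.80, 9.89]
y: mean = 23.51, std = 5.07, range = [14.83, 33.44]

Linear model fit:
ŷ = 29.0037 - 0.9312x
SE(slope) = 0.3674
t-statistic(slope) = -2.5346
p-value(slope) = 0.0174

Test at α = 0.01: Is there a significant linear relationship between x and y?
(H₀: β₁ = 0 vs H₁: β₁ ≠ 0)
Fail to reject H₀: p-value = 0.0174 ≥ α = 0.01. The linear relationship is not significant at the 1% level.

Hypothesis test for the slope coefficient:

H₀: β₁ = 0 (no linear relationship)
H₁: β₁ ≠ 0 (linear relationship exists)

Test statistic: t = β̂₁ / SE(β̂₁) = -0.9312 / 0.3674 = -2.5346

With df = 27, the two-sided p-value for |t| = 2.5346 is 0.0174.

Decision rule: reject H₀ if p-value < α.
p-value = 0.0174 ≥ α = 0.01 → fail to reject H₀.

At α = 0.01 the data do not provide convincing evidence of a nonzero slope.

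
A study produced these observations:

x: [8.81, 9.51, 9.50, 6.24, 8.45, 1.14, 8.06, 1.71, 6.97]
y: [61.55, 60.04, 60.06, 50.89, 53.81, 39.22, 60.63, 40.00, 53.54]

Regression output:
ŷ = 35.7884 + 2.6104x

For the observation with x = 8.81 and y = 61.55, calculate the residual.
Residual = 2.7640

The residual is the difference between the actual value and the predicted value:

Residual = y - ŷ

Step 1: Calculate predicted value
ŷ = 35.7884 + 2.6104 × 8.81
ŷ = 58.7860

Step 2: Calculate residual
Residual = 61.55 - 58.7860
Residual = 2.7640

Interpretation: the model underestimates the actual value by 2.7640 at this point (positive residual → observation lies above the fitted line).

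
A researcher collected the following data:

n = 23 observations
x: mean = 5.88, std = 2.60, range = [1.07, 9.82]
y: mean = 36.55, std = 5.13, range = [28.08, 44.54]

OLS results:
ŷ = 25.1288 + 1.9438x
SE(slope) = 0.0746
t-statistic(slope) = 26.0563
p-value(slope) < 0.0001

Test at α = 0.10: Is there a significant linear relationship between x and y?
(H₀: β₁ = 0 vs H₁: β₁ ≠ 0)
Since p-value < 0.0001 < α = 0.10, reject H₀ — the slope is significantly different from 0.

Hypothesis test for the slope coefficient:

H₀: β₁ = 0 (no linear relationship)
H₁: β₁ ≠ 0 (linear relationship exists)

Test statistic: t = β̂₁ / SE(β̂₁) = 1.9438 / 0.0746 = 26.0563

The p-value (<0.0001) is the probability, under H₀, of a t-statistic at least as extreme as |t| = 26.0563 (two-sided, df = n − 2 = 21).

Decision rule: reject H₀ if p-value < α.
p-value < 0.0001 < α = 0.10 → reject H₀.

At α = 0.10 the data do provide convincing evidence of a nonzero slope.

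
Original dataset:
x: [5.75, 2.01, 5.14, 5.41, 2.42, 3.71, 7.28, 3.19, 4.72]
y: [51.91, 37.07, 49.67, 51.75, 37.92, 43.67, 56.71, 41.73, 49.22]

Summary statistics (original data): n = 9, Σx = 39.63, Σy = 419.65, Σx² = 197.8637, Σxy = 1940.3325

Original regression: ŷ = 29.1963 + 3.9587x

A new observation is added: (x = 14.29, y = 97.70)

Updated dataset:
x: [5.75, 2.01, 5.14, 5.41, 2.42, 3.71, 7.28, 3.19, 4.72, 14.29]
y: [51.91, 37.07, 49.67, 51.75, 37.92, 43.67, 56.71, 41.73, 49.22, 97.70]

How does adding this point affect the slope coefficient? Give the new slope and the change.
The slope changes from 3.9587 to 4.9125 (change of +0.9538, or +24.1%).

x = 14.29 lies well outside the original x-range [2.01, 7.28] (x̄ ≈ 4.40), so this observation has high leverage and can move the slope substantially.

Step 1: Update the sums with the new point (n goes from 9 to 10)
Σx  = 39.63 + 14.29 = 53.92
Σy  = 419.65 + 97.70 = 517.35
Σx² = 197.8637 + 14.29² = 197.8637 + 204.2041 = 402.0678
Σxy = 1940.3325 + 14.29×97.70 = 1940.3325 + 1396.1330 = 3336.4655

Step 2: Recompute the slope with b₁ = (nΣxy − ΣxΣy) / (nΣx² − (Σx)²)
Numerator   = 10×3336.4655 − 53.92×517.35 = 33364.6550 − 27895.5120 = 5469.1430
Denominator = 10×402.0678 − 53.92² = 4020.6780 − 2907.3664 = 1113.3116
b₁(new) = 5469.1430 / 1113.3116 = 4.9125

(Same formula on the original sums: (9×1940.3325 − 39.63×419.65) / (9×197.8637 − 39.63²) = 832.2630 / 210.2364 = 3.9587, matching the given fit.)

Step 3: Change in slope
Δβ₁ = 4.9125 − 3.9587 = +0.9538
Relative change = +0.9538 / 3.9587 × 100% = +24.1%
→ the slope increases when the point is added.

A high-leverage point only changes the slope if it is off the original line; here y = 97.70 is above the original trend, so the slope increases.
In practice: examine leverage (hᵢ) and Cook's distance rather than deleting it automatically; investigate whether it comes from the same population as the rest of the sample.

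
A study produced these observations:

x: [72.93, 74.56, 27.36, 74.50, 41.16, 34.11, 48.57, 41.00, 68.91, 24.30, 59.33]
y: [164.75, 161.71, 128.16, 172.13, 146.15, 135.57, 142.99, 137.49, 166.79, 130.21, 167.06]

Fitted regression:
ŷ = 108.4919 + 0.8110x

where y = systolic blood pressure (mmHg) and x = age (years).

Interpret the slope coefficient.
On average, blood pressure is about 0.8110 mmHg higher for every extra year of age.

β₁ = 0.8110 is the change in predicted blood pressure (mmHg) per additional year of age.

Interpretation:
- Age up by 1 year → predicted blood pressure increases by 0.8110 mmHg
- The effect is assumed constant over the observed range of x (linearity)
- The sign (+) gives the direction; the magnitude 0.8110 gives the size of the effect per year

The intercept β₀ = 108.4919 is the predicted blood pressure when age = 0; since the smallest observed x is 24.30, this is an extrapolation and mainly anchors the line.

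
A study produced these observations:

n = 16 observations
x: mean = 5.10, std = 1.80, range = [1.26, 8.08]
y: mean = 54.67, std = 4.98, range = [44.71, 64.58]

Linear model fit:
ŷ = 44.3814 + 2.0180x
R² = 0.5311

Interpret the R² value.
About 53.11% of the variability in y is accounted for by the regression on x (R² = 0.5311) — a moderate linear fit.

R² = 1 − SS_res/SS_tot compares the residual scatter to the total scatter of y about its mean.

Here R² = 0.5311:
- Explained: 53.11% of the variation in y
- Unexplained (residual): 100% − 53.11% = 46.89%
- Rule of thumb (below 0.3 weak; 0.3 to below 0.7 moderate; 0.7 and above strong) → moderate

Calculation: R² = 1 − (SS_res / SS_tot), where SS_res is the sum of squared residuals and SS_tot the total sum of squares.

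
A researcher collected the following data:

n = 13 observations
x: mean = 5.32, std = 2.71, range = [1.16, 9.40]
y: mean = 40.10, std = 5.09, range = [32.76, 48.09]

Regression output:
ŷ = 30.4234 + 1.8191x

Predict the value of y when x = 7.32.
ŷ = 43.7392

Plug x = 7.32 into the fitted line:

ŷ = 30.4234 + 1.8191 × 7.32
ŷ = 30.4234 + 13.3158
ŷ = 43.7392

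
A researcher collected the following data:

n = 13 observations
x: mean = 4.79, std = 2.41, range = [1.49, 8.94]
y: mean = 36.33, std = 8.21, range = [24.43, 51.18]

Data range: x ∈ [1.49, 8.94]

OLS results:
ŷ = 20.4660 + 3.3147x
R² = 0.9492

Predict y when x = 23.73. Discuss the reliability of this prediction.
The equation gives ŷ = 99.1238; however x = 23.73 is 14.79 units above the observed range, so this extrapolated value should not be trusted.

Prediction calculation:
ŷ = 20.4660 + 3.3147 × 23.73
ŷ = 99.1238

Reliability:
- Data range: x ∈ [1.49, 8.94]
- Prediction point: x = 23.73 is 14.79 units above the observed range → this is EXTRAPOLATION, not interpolation

Why that matters here:
- There are no observations near this x to validate the fitted line there
- The standard error of prediction grows with (x − x̄)², and x = 23.73 is far from x̄ = 4.79
- The linear relationship may not hold outside the observed range

A defensible statement: 'if the linear trend continued to x = 23.73, y would be about 99.1238' — the premise is untested.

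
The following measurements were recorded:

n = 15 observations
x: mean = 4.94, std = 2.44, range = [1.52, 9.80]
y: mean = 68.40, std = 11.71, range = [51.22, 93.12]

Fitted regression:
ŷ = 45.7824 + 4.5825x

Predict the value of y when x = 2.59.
ŷ = 57.6511

To predict y for x = 2.59, substitute into the regression equation:

ŷ = 45.7824 + 4.5825 × 2.59
ŷ = 45.7824 + 11.8687
ŷ = 57.6511

This is a point prediction; actual observations scatter around it by roughly the residual standard deviation.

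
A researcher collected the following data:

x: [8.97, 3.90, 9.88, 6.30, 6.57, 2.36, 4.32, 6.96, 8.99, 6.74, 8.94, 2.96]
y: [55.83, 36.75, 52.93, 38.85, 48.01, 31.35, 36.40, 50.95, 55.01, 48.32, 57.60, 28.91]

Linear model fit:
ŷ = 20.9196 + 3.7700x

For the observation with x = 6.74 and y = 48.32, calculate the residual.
Residual = 1.9906

The residual is the difference between the actual value and the predicted value:

Residual = y - ŷ

Step 1: Calculate predicted value
ŷ = 20.9196 + 3.7700 × 6.74
ŷ = 46.3294

Step 2: Calculate residual
Residual = 48.32 - 46.3294
Residual = 1.9906

The residual is positive, so the observed y = 48.32 sits above the regression line (the line underestimates it by 1.9906).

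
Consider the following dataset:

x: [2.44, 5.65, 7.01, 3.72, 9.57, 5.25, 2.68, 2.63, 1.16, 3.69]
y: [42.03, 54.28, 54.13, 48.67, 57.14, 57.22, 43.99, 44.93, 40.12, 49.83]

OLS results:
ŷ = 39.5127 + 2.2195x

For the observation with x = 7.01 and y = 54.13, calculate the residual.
Residual = -0.9414

The residual is the difference between the actual value and the predicted value:

Residual = y - ŷ

Step 1: Calculate predicted value
ŷ = 39.5127 + 2.2195 × 7.01
ŷ = 55.0714

Step 2: Calculate residual
Residual = 54.13 - 55.0714
Residual = -0.9414

The residual is negative, so the observed y = 54.13 sits below the regression line (the line overestimates it by 0.9414).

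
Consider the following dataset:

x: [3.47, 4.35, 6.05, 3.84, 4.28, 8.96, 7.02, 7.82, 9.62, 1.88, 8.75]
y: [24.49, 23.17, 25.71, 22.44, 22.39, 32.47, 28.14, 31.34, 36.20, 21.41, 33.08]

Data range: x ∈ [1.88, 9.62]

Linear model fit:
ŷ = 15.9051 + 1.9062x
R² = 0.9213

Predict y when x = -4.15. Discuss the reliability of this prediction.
The equation gives ŷ = 7.9944; however x = -4.15 is 6.03 units below the observed range, so this extrapolated value should not be trusted.

Prediction calculation:
ŷ = 15.9051 + 1.9062 × (-4.15)
ŷ = 7.9944

Reliability:
- Data range: x ∈ [1.88, 9.62]
- Prediction point: x = -4.15 is 6.03 units below the observed range → this is EXTRAPOLATION, not interpolation

Why that matters here:
- Real relationships often flatten, saturate, or turn nonlinear at extremes
- R² describes fit only over the sampled x values; it says nothing about behaviour beyond them
- There are no observations near this x to validate the fitted line there

Report the number if required, but flag clearly that it is an extrapolation.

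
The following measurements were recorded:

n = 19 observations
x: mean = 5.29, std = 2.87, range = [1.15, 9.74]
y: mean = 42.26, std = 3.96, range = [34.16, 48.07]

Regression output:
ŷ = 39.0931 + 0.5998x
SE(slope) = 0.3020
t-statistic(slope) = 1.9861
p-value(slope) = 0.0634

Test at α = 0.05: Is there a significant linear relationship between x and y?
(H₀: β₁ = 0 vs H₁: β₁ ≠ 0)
Fail to reject H₀: p-value = 0.0634 ≥ α = 0.05. The linear relationship is not significant at the 5% level.

Hypothesis test for the slope coefficient:

H₀: β₁ = 0 (no linear relationship)
H₁: β₁ ≠ 0 (linear relationship exists)

Test statistic: t = β̂₁ / SE(β̂₁) = 0.5998 / 0.3020 = 1.9861

p = 0.0634: how often a slope estimate this far from 0 (in SE units) would arise by chance if β₁ were truly 0.

Decision rule: reject H₀ if p-value < α.
p-value = 0.0634 ≥ α = 0.05 → fail to reject H₀.

At α = 0.05 the data do not provide convincing evidence of a nonzero slope.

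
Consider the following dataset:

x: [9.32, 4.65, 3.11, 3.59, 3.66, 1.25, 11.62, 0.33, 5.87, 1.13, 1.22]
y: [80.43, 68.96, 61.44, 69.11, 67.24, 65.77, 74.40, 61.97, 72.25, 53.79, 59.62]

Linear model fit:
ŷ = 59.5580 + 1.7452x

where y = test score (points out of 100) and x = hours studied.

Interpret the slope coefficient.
An increase of one hour in study time is associated with a 1.7452 points increase in predicted test score.

The slope coefficient β₁ = 1.7452 represents the marginal effect of study time on test score.

Interpretation:
- Study time up by 1 hour → predicted test score increases by 1.7452 points
- This is a linear approximation: the same per-unit change is assumed across the whole observed x range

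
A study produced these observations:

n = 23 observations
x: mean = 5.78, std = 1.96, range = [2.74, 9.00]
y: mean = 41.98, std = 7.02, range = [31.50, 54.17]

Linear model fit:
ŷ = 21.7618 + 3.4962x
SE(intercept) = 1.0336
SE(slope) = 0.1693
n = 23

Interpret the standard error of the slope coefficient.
SE(slope) = 0.1693 measures the uncertainty in the estimated slope. The coefficient is estimated precisely (SE/|β̂₁| = 4.8%).

What SE measures:
- The standard error quantifies the sampling variability of the coefficient estimate
- It is the estimated standard deviation of β̂₁ across hypothetical repeated samples of the same size
- Smaller SE → more precise estimate

Relative precision:
- SE / |β̂₁| = 0.1693 / 3.4962 = 4.8%
- Rule of thumb (under 20%: precise; 20% to under 50%: moderately precise; 50% or more: imprecise) → precise

Link to the t-test: t = β̂₁ / SE(β̂₁) = 3.4962 / 0.1693 = 20.6509, the statistic for H₀: β₁ = 0.

What drives SE(β̂₁): more residual scatter → larger SE; larger n (here n = 23) → smaller SE; wider spread of x values → smaller SE.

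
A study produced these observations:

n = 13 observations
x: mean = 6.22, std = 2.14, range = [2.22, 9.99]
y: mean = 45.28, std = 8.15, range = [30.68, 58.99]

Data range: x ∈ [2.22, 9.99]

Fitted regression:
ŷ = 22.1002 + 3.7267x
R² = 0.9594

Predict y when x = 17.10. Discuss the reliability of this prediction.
The equation gives ŷ = 85.8268; however x = 17.10 is 7.11 units above the observed range, so this extrapolated value should not be trusted.

Prediction calculation:
ŷ = 22.1002 + 3.7267 × 17.10
ŷ = 85.8268

Reliability:
- Data range: x ∈ [2.22, 9.99]
- Prediction point: x = 17.10 is 7.11 units above the observed range → this is EXTRAPOLATION, not interpolation

Why that matters here:
- The linear relationship may not hold outside the observed range
- Real relationships often flatten, saturate, or turn nonlinear at extremes

The R² = 0.9594 only validates the fit within [2.22, 9.99]; treat ŷ = 85.8268 with caution.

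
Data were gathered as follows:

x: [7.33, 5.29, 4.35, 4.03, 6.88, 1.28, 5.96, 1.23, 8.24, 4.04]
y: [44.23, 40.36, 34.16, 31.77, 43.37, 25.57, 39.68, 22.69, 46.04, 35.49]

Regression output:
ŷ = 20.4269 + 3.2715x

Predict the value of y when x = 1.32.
ŷ = 24.7453

x = 1.32 lies inside the observed range [1.23, 8.24], so the fitted equation applies directly:

ŷ = 20.4269 + 3.2715 × 1.32
ŷ = 20.4269 + 4.3184
ŷ = 24.7453

This is a point prediction; actual observations scatter around it by roughly the residual standard deviation.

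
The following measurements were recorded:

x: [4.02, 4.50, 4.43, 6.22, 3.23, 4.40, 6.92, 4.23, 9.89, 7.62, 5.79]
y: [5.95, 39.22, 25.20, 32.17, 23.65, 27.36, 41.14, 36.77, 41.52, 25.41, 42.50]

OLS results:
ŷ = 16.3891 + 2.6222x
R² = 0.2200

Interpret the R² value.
The model explains 22.00% of the variance in y (R² = 0.2200), leaving 78.00% unexplained; the fit is weak.

The coefficient of determination R² is the fraction of the total variation in y that the fitted line accounts for.

Here R² = 0.2200:
- Explained: 22.00% of the variation in y
- Unexplained (residual): 100% − 22.00% = 78.00%
- Rule of thumb (below 0.3 weak; 0.3 to below 0.7 moderate; 0.7 and above strong) → weak

Calculation: R² = 1 − (SS_res / SS_tot), where SS_res is the sum of squared residuals and SS_tot the total sum of squares.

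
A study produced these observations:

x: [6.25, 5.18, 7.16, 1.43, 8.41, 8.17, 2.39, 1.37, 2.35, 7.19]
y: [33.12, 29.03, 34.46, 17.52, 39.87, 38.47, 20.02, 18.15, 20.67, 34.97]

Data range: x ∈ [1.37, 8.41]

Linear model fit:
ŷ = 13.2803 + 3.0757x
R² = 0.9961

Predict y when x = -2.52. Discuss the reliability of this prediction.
ŷ = 5.5295, but this is extrapolation (below the data range [1.37, 8.41]) and may be unreliable.

Prediction calculation:
ŷ = 13.2803 + 3.0757 × (-2.52)
ŷ = 5.5295

Reliability:
- Data range: x ∈ [1.37, 8.41]
- Prediction point: x = -2.52 is 3.89 units below the observed range → this is EXTRAPOLATION, not interpolation

Why that matters here:
- The standard error of prediction grows with (x − x̄)², and x = -2.52 is far from x̄ = 4.99
- R² describes fit only over the sampled x values; it says nothing about behaviour beyond them
- The linear relationship may not hold outside the observed range

The R² = 0.9961 only validates the fit within [1.37, 8.41]; treat ŷ = 5.5295 with caution.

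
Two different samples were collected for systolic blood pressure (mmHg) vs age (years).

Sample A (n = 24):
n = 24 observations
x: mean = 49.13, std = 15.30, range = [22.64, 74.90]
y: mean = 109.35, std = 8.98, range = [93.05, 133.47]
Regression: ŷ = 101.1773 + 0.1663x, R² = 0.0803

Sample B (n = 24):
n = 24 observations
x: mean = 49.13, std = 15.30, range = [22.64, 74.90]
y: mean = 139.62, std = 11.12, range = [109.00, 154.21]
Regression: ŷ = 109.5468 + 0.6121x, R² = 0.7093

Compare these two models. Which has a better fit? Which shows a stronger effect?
Model B has the better fit (R² = 0.7093 vs 0.0803). Model B shows the stronger effect (|β₁| = 0.6121 vs 0.1663).

Model Comparison:

Fit — compare R²:
- Model A: R² = 0.0803 → 8.03% of variance in blood pressure explained
- Model B: R² = 0.7093 → 70.93% of variance in blood pressure explained
- 0.7093 > 0.0803 → Model B has the better fit

Strength of effect — compare |β₁|:
- Model A: β₁ = 0.1663 → predicted blood pressure rises 0.1663 mmHg per additional year of age
- Model B: β₁ = 0.6121 → predicted blood pressure rises 0.6121 mmHg per additional year of age
- |0.1663| < |0.6121| → Model B shows the stronger marginal effect

Note: A steeper slope doesn't make a better model if the scatter around the line is large.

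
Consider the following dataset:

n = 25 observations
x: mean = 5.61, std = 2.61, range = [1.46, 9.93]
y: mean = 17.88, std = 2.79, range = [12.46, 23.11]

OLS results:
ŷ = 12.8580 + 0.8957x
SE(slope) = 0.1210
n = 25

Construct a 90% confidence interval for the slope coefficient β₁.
The 90% CI for β₁ is (0.6883, 1.1031)

Confidence interval for the slope:

The 90% CI for β₁ is: β̂₁ ± t*(α/2, n-2) × SE(β̂₁)

Step 1: Find critical t-value
- Confidence level = 0.9
- Degrees of freedom = n - 2 = 25 - 2 = 23
- t*(α/2, 23) = 1.7139

Step 2: Calculate margin of error
Margin = 1.7139 × 0.1210 = 0.2074

Step 3: Construct interval
CI = 0.8957 ± 0.2074
CI = (0.6883, 1.1031)

Interpretation: intervals built this way capture the true β₁ in 90% of repeated samples; here the plausible range for the per-unit effect of x on y is 0.6883 to 1.1031.
The interval does not include 0, suggesting a significant linear relationship.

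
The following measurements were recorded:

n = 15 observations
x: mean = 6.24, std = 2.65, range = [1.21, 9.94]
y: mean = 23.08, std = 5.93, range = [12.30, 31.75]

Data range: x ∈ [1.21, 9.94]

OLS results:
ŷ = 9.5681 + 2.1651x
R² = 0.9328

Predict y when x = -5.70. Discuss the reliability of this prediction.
ŷ = -2.7730 (extrapolation — x = -5.70 lies outside [1.21, 9.94], so reliability is low).

Prediction calculation:
ŷ = 9.5681 + 2.1651 × (-5.70)
ŷ = -2.7730

Reliability:
- Data range: x ∈ [1.21, 9.94]
- Prediction point: x = -5.70 is 6.91 units below the observed range → this is EXTRAPOLATION, not interpolation

Why that matters here:
- The standard error of prediction grows with (x − x̄)², and x = -5.70 is far from x̄ = 6.24
- Real relationships often flatten, saturate, or turn nonlinear at extremes

A defensible statement: 'if the linear trend continued to x = -5.70, y would be about -2.7730' — the premise is untested.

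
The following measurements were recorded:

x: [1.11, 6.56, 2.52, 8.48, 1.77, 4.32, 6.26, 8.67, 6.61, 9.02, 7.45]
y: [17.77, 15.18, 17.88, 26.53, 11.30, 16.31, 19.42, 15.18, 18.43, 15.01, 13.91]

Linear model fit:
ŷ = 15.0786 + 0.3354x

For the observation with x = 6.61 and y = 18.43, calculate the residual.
Residual = 1.1344

The residual is the difference between the actual value and the predicted value:

Residual = y - ŷ

Step 1: Calculate predicted value
ŷ = 15.0786 + 0.3354 × 6.61
ŷ = 17.2956

Step 2: Calculate residual
Residual = 18.43 - 17.2956
Residual = 1.1344

Sign check: y > ŷ, so the point is above the line and the fit underestimates here.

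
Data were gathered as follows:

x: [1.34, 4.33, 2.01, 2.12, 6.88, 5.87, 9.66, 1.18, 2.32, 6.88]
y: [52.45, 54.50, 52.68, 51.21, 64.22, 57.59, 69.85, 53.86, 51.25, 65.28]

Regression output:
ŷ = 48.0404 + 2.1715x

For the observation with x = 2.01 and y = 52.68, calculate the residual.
Residual = 0.2749

The residual is the difference between the actual value and the predicted value:

Residual = y - ŷ

Step 1: Calculate predicted value
ŷ = 48.0404 + 2.1715 × 2.01
ŷ = 52.4051

Step 2: Calculate residual
Residual = 52.68 - 52.4051
Residual = 0.2749

Sign check: y > ŷ, so the point is above the line and the fit underestimates here.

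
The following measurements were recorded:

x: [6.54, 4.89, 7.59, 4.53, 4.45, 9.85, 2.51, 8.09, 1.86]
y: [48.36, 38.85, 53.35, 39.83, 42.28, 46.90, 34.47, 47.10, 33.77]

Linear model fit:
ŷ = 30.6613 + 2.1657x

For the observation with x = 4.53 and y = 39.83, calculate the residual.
Residual = -0.6419

The residual is the difference between the actual value and the predicted value:

Residual = y - ŷ

Step 1: Calculate predicted value
ŷ = 30.6613 + 2.1657 × 4.53
ŷ = 40.4719

Step 2: Calculate residual
Residual = 39.83 - 40.4719
Residual = -0.6419

The residual is negative, so the observed y = 39.83 sits below the regression line (the line overestimates it by 0.6419).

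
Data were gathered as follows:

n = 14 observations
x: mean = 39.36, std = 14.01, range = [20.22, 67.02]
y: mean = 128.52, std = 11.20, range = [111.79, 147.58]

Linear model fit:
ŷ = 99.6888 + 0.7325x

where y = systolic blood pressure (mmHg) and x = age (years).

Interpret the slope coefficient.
On average, blood pressure is about 0.7325 mmHg higher for every extra year of age.

The slope coefficient β₁ = 0.7325 represents the marginal effect of age on blood pressure.

Interpretation:
- Age up by 1 year → predicted blood pressure increases by 0.7325 mmHg
- This is a linear approximation: the same per-unit change is assumed across the whole observed x range
- The slope describes association in these data, not necessarily a causal effect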